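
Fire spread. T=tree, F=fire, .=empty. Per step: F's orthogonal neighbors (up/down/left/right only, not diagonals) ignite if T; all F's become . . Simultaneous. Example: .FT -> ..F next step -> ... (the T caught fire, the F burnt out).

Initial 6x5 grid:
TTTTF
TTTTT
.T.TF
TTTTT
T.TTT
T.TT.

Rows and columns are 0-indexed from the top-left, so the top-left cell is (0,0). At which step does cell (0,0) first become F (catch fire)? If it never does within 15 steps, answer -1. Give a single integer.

Step 1: cell (0,0)='T' (+4 fires, +2 burnt)
Step 2: cell (0,0)='T' (+4 fires, +4 burnt)
Step 3: cell (0,0)='T' (+4 fires, +4 burnt)
Step 4: cell (0,0)='F' (+5 fires, +4 burnt)
  -> target ignites at step 4
Step 5: cell (0,0)='.' (+4 fires, +5 burnt)
Step 6: cell (0,0)='.' (+1 fires, +4 burnt)
Step 7: cell (0,0)='.' (+1 fires, +1 burnt)
Step 8: cell (0,0)='.' (+0 fires, +1 burnt)
  fire out at step 8

4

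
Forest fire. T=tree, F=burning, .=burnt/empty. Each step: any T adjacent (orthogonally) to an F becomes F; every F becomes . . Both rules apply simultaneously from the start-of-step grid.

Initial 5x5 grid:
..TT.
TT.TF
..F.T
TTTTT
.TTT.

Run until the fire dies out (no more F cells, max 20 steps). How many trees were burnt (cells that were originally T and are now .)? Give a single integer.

Answer: 12

Derivation:
Step 1: +3 fires, +2 burnt (F count now 3)
Step 2: +5 fires, +3 burnt (F count now 5)
Step 3: +4 fires, +5 burnt (F count now 4)
Step 4: +0 fires, +4 burnt (F count now 0)
Fire out after step 4
Initially T: 14, now '.': 23
Total burnt (originally-T cells now '.'): 12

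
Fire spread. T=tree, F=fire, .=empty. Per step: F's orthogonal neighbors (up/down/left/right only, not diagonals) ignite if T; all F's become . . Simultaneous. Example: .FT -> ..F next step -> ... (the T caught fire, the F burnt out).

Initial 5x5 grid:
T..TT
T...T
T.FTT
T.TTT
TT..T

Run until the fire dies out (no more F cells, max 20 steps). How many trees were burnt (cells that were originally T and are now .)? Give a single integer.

Step 1: +2 fires, +1 burnt (F count now 2)
Step 2: +2 fires, +2 burnt (F count now 2)
Step 3: +2 fires, +2 burnt (F count now 2)
Step 4: +2 fires, +2 burnt (F count now 2)
Step 5: +1 fires, +2 burnt (F count now 1)
Step 6: +0 fires, +1 burnt (F count now 0)
Fire out after step 6
Initially T: 15, now '.': 19
Total burnt (originally-T cells now '.'): 9

Answer: 9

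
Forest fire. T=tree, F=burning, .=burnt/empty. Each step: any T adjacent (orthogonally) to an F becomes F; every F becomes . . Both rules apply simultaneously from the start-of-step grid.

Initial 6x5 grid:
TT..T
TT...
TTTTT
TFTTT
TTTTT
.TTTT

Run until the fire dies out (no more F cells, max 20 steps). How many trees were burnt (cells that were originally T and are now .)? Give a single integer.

Step 1: +4 fires, +1 burnt (F count now 4)
Step 2: +7 fires, +4 burnt (F count now 7)
Step 3: +6 fires, +7 burnt (F count now 6)
Step 4: +4 fires, +6 burnt (F count now 4)
Step 5: +1 fires, +4 burnt (F count now 1)
Step 6: +0 fires, +1 burnt (F count now 0)
Fire out after step 6
Initially T: 23, now '.': 29
Total burnt (originally-T cells now '.'): 22

Answer: 22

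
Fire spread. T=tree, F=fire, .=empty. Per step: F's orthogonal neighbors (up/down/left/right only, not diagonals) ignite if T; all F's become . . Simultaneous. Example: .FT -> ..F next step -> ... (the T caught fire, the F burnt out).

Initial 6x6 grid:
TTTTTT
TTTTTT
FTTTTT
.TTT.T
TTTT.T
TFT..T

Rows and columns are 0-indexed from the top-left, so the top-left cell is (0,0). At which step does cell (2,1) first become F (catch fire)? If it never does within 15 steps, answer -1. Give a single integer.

Step 1: cell (2,1)='F' (+5 fires, +2 burnt)
  -> target ignites at step 1
Step 2: cell (2,1)='.' (+6 fires, +5 burnt)
Step 3: cell (2,1)='.' (+5 fires, +6 burnt)
Step 4: cell (2,1)='.' (+4 fires, +5 burnt)
Step 5: cell (2,1)='.' (+3 fires, +4 burnt)
Step 6: cell (2,1)='.' (+3 fires, +3 burnt)
Step 7: cell (2,1)='.' (+2 fires, +3 burnt)
Step 8: cell (2,1)='.' (+1 fires, +2 burnt)
Step 9: cell (2,1)='.' (+0 fires, +1 burnt)
  fire out at step 9

1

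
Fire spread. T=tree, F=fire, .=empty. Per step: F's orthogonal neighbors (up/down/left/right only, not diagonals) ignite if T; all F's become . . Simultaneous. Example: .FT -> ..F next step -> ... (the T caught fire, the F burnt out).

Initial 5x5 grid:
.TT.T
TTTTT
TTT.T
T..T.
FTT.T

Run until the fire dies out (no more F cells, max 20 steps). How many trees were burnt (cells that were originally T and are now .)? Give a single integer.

Step 1: +2 fires, +1 burnt (F count now 2)
Step 2: +2 fires, +2 burnt (F count now 2)
Step 3: +2 fires, +2 burnt (F count now 2)
Step 4: +2 fires, +2 burnt (F count now 2)
Step 5: +2 fires, +2 burnt (F count now 2)
Step 6: +2 fires, +2 burnt (F count now 2)
Step 7: +1 fires, +2 burnt (F count now 1)
Step 8: +2 fires, +1 burnt (F count now 2)
Step 9: +0 fires, +2 burnt (F count now 0)
Fire out after step 9
Initially T: 17, now '.': 23
Total burnt (originally-T cells now '.'): 15

Answer: 15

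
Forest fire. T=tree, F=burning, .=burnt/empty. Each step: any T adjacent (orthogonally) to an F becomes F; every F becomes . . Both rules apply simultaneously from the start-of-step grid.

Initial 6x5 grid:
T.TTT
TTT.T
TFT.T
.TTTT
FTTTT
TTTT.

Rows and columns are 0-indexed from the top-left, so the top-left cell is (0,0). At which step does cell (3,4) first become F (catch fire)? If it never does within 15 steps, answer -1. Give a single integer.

Step 1: cell (3,4)='T' (+6 fires, +2 burnt)
Step 2: cell (3,4)='T' (+5 fires, +6 burnt)
Step 3: cell (3,4)='T' (+5 fires, +5 burnt)
Step 4: cell (3,4)='F' (+4 fires, +5 burnt)
  -> target ignites at step 4
Step 5: cell (3,4)='.' (+2 fires, +4 burnt)
Step 6: cell (3,4)='.' (+1 fires, +2 burnt)
Step 7: cell (3,4)='.' (+0 fires, +1 burnt)
  fire out at step 7

4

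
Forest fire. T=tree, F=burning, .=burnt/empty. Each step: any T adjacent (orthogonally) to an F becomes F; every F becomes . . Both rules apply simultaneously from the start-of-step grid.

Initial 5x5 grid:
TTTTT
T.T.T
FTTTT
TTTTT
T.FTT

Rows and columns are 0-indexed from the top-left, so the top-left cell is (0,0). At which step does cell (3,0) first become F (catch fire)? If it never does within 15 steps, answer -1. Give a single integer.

Step 1: cell (3,0)='F' (+5 fires, +2 burnt)
  -> target ignites at step 1
Step 2: cell (3,0)='.' (+6 fires, +5 burnt)
Step 3: cell (3,0)='.' (+4 fires, +6 burnt)
Step 4: cell (3,0)='.' (+2 fires, +4 burnt)
Step 5: cell (3,0)='.' (+2 fires, +2 burnt)
Step 6: cell (3,0)='.' (+1 fires, +2 burnt)
Step 7: cell (3,0)='.' (+0 fires, +1 burnt)
  fire out at step 7

1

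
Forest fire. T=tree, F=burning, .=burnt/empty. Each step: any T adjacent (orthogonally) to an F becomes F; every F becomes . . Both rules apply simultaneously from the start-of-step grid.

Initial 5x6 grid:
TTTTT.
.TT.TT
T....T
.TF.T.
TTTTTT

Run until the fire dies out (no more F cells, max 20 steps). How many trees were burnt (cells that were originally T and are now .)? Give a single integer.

Step 1: +2 fires, +1 burnt (F count now 2)
Step 2: +2 fires, +2 burnt (F count now 2)
Step 3: +2 fires, +2 burnt (F count now 2)
Step 4: +2 fires, +2 burnt (F count now 2)
Step 5: +0 fires, +2 burnt (F count now 0)
Fire out after step 5
Initially T: 19, now '.': 19
Total burnt (originally-T cells now '.'): 8

Answer: 8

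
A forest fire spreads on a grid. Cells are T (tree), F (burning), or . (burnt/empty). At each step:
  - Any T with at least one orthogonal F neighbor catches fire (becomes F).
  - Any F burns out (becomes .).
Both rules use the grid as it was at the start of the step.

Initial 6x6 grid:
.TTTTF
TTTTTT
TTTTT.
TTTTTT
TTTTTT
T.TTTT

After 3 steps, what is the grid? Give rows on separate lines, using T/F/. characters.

Step 1: 2 trees catch fire, 1 burn out
  .TTTF.
  TTTTTF
  TTTTT.
  TTTTTT
  TTTTTT
  T.TTTT
Step 2: 2 trees catch fire, 2 burn out
  .TTF..
  TTTTF.
  TTTTT.
  TTTTTT
  TTTTTT
  T.TTTT
Step 3: 3 trees catch fire, 2 burn out
  .TF...
  TTTF..
  TTTTF.
  TTTTTT
  TTTTTT
  T.TTTT

.TF...
TTTF..
TTTTF.
TTTTTT
TTTTTT
T.TTTT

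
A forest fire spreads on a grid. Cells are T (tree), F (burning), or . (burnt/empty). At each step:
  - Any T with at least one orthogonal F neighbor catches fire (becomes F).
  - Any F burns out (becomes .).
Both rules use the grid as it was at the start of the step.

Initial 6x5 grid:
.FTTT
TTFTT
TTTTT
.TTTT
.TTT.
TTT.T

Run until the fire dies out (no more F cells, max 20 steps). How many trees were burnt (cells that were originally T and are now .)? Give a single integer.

Step 1: +4 fires, +2 burnt (F count now 4)
Step 2: +6 fires, +4 burnt (F count now 6)
Step 3: +6 fires, +6 burnt (F count now 6)
Step 4: +4 fires, +6 burnt (F count now 4)
Step 5: +1 fires, +4 burnt (F count now 1)
Step 6: +1 fires, +1 burnt (F count now 1)
Step 7: +0 fires, +1 burnt (F count now 0)
Fire out after step 7
Initially T: 23, now '.': 29
Total burnt (originally-T cells now '.'): 22

Answer: 22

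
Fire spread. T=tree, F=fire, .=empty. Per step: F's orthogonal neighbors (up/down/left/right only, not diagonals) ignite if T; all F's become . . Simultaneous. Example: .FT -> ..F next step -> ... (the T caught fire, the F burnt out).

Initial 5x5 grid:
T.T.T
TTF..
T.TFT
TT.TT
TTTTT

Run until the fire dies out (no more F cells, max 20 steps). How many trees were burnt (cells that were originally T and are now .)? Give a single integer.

Step 1: +5 fires, +2 burnt (F count now 5)
Step 2: +3 fires, +5 burnt (F count now 3)
Step 3: +4 fires, +3 burnt (F count now 4)
Step 4: +2 fires, +4 burnt (F count now 2)
Step 5: +2 fires, +2 burnt (F count now 2)
Step 6: +0 fires, +2 burnt (F count now 0)
Fire out after step 6
Initially T: 17, now '.': 24
Total burnt (originally-T cells now '.'): 16

Answer: 16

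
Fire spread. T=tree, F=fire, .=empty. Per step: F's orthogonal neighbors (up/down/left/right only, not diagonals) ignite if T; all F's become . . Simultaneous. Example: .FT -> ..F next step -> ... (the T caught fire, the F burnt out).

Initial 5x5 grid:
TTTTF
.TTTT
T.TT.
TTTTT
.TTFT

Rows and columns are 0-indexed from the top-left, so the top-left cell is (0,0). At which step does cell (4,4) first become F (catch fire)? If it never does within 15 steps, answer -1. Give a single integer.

Step 1: cell (4,4)='F' (+5 fires, +2 burnt)
  -> target ignites at step 1
Step 2: cell (4,4)='.' (+6 fires, +5 burnt)
Step 3: cell (4,4)='.' (+4 fires, +6 burnt)
Step 4: cell (4,4)='.' (+3 fires, +4 burnt)
Step 5: cell (4,4)='.' (+1 fires, +3 burnt)
Step 6: cell (4,4)='.' (+0 fires, +1 burnt)
  fire out at step 6

1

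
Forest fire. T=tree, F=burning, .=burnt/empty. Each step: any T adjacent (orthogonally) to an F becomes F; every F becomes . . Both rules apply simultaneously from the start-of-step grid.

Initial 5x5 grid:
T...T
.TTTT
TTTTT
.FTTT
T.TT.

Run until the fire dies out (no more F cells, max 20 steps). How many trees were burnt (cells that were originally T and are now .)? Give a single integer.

Answer: 15

Derivation:
Step 1: +2 fires, +1 burnt (F count now 2)
Step 2: +5 fires, +2 burnt (F count now 5)
Step 3: +4 fires, +5 burnt (F count now 4)
Step 4: +2 fires, +4 burnt (F count now 2)
Step 5: +1 fires, +2 burnt (F count now 1)
Step 6: +1 fires, +1 burnt (F count now 1)
Step 7: +0 fires, +1 burnt (F count now 0)
Fire out after step 7
Initially T: 17, now '.': 23
Total burnt (originally-T cells now '.'): 15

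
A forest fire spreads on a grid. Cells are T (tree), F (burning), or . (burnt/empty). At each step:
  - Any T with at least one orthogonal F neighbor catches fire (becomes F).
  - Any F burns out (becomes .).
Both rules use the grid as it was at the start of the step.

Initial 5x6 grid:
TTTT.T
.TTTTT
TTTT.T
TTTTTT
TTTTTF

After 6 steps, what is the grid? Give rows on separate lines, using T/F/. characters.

Step 1: 2 trees catch fire, 1 burn out
  TTTT.T
  .TTTTT
  TTTT.T
  TTTTTF
  TTTTF.
Step 2: 3 trees catch fire, 2 burn out
  TTTT.T
  .TTTTT
  TTTT.F
  TTTTF.
  TTTF..
Step 3: 3 trees catch fire, 3 burn out
  TTTT.T
  .TTTTF
  TTTT..
  TTTF..
  TTF...
Step 4: 5 trees catch fire, 3 burn out
  TTTT.F
  .TTTF.
  TTTF..
  TTF...
  TF....
Step 5: 4 trees catch fire, 5 burn out
  TTTT..
  .TTF..
  TTF...
  TF....
  F.....
Step 6: 4 trees catch fire, 4 burn out
  TTTF..
  .TF...
  TF....
  F.....
  ......

TTTF..
.TF...
TF....
F.....
......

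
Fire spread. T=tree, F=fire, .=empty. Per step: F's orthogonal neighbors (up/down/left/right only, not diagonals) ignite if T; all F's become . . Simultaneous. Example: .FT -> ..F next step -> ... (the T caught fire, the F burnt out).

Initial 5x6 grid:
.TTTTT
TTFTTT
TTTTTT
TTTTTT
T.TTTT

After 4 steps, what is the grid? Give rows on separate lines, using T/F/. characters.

Step 1: 4 trees catch fire, 1 burn out
  .TFTTT
  TF.FTT
  TTFTTT
  TTTTTT
  T.TTTT
Step 2: 7 trees catch fire, 4 burn out
  .F.FTT
  F...FT
  TF.FTT
  TTFTTT
  T.TTTT
Step 3: 7 trees catch fire, 7 burn out
  ....FT
  .....F
  F...FT
  TF.FTT
  T.FTTT
Step 4: 5 trees catch fire, 7 burn out
  .....F
  ......
  .....F
  F...FT
  T..FTT

.....F
......
.....F
F...FT
T..FTT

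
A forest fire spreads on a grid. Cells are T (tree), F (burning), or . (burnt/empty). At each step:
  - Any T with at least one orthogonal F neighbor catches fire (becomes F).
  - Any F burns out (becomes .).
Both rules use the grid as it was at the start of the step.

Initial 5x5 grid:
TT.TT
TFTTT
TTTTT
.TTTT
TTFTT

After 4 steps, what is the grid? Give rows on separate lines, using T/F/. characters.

Step 1: 7 trees catch fire, 2 burn out
  TF.TT
  F.FTT
  TFTTT
  .TFTT
  TF.FT
Step 2: 8 trees catch fire, 7 burn out
  F..TT
  ...FT
  F.FTT
  .F.FT
  F...F
Step 3: 4 trees catch fire, 8 burn out
  ...FT
  ....F
  ...FT
  ....F
  .....
Step 4: 2 trees catch fire, 4 burn out
  ....F
  .....
  ....F
  .....
  .....

....F
.....
....F
.....
.....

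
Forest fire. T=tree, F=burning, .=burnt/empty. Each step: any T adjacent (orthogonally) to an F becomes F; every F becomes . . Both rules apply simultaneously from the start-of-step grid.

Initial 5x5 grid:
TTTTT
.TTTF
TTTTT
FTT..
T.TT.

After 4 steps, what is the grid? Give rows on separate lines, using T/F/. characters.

Step 1: 6 trees catch fire, 2 burn out
  TTTTF
  .TTF.
  FTTTF
  .FT..
  F.TT.
Step 2: 5 trees catch fire, 6 burn out
  TTTF.
  .TF..
  .FTF.
  ..F..
  ..TT.
Step 3: 4 trees catch fire, 5 burn out
  TTF..
  .F...
  ..F..
  .....
  ..FT.
Step 4: 2 trees catch fire, 4 burn out
  TF...
  .....
  .....
  .....
  ...F.

TF...
.....
.....
.....
...F.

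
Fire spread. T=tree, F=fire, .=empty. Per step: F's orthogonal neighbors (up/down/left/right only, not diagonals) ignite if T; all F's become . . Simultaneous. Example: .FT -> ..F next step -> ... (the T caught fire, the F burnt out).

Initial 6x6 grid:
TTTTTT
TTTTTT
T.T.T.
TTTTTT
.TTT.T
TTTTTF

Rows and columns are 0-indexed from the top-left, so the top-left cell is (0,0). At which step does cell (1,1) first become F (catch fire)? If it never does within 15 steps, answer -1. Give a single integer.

Step 1: cell (1,1)='T' (+2 fires, +1 burnt)
Step 2: cell (1,1)='T' (+2 fires, +2 burnt)
Step 3: cell (1,1)='T' (+3 fires, +2 burnt)
Step 4: cell (1,1)='T' (+4 fires, +3 burnt)
Step 5: cell (1,1)='T' (+4 fires, +4 burnt)
Step 6: cell (1,1)='T' (+5 fires, +4 burnt)
Step 7: cell (1,1)='T' (+4 fires, +5 burnt)
Step 8: cell (1,1)='F' (+3 fires, +4 burnt)
  -> target ignites at step 8
Step 9: cell (1,1)='.' (+2 fires, +3 burnt)
Step 10: cell (1,1)='.' (+1 fires, +2 burnt)
Step 11: cell (1,1)='.' (+0 fires, +1 burnt)
  fire out at step 11

8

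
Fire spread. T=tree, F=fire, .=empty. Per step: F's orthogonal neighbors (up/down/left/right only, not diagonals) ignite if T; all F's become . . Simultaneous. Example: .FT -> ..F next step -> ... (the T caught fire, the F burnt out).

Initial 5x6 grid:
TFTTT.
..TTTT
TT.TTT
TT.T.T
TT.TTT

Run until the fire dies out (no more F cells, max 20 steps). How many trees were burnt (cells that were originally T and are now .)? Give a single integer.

Answer: 16

Derivation:
Step 1: +2 fires, +1 burnt (F count now 2)
Step 2: +2 fires, +2 burnt (F count now 2)
Step 3: +2 fires, +2 burnt (F count now 2)
Step 4: +2 fires, +2 burnt (F count now 2)
Step 5: +3 fires, +2 burnt (F count now 3)
Step 6: +2 fires, +3 burnt (F count now 2)
Step 7: +2 fires, +2 burnt (F count now 2)
Step 8: +1 fires, +2 burnt (F count now 1)
Step 9: +0 fires, +1 burnt (F count now 0)
Fire out after step 9
Initially T: 22, now '.': 24
Total burnt (originally-T cells now '.'): 16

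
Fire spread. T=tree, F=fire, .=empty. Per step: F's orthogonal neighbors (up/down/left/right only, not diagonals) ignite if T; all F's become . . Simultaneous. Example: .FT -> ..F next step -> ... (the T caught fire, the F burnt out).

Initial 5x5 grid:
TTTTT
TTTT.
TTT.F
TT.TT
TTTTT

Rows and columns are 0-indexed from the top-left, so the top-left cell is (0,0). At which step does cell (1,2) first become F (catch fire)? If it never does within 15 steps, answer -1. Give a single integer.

Step 1: cell (1,2)='T' (+1 fires, +1 burnt)
Step 2: cell (1,2)='T' (+2 fires, +1 burnt)
Step 3: cell (1,2)='T' (+1 fires, +2 burnt)
Step 4: cell (1,2)='T' (+1 fires, +1 burnt)
Step 5: cell (1,2)='T' (+1 fires, +1 burnt)
Step 6: cell (1,2)='T' (+2 fires, +1 burnt)
Step 7: cell (1,2)='T' (+2 fires, +2 burnt)
Step 8: cell (1,2)='T' (+3 fires, +2 burnt)
Step 9: cell (1,2)='F' (+3 fires, +3 burnt)
  -> target ignites at step 9
Step 10: cell (1,2)='.' (+3 fires, +3 burnt)
Step 11: cell (1,2)='.' (+1 fires, +3 burnt)
Step 12: cell (1,2)='.' (+1 fires, +1 burnt)
Step 13: cell (1,2)='.' (+0 fires, +1 burnt)
  fire out at step 13

9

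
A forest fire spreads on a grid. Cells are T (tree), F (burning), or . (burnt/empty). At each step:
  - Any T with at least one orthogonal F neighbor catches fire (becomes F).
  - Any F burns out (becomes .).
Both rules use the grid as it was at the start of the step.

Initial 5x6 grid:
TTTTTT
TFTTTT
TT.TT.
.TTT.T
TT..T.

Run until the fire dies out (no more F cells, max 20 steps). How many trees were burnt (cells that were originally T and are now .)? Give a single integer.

Step 1: +4 fires, +1 burnt (F count now 4)
Step 2: +5 fires, +4 burnt (F count now 5)
Step 3: +5 fires, +5 burnt (F count now 5)
Step 4: +5 fires, +5 burnt (F count now 5)
Step 5: +1 fires, +5 burnt (F count now 1)
Step 6: +0 fires, +1 burnt (F count now 0)
Fire out after step 6
Initially T: 22, now '.': 28
Total burnt (originally-T cells now '.'): 20

Answer: 20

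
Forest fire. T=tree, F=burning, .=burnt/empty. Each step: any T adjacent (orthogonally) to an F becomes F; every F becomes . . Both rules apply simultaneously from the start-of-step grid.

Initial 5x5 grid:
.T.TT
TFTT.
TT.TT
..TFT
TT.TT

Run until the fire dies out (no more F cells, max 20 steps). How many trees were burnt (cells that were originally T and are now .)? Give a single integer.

Step 1: +8 fires, +2 burnt (F count now 8)
Step 2: +4 fires, +8 burnt (F count now 4)
Step 3: +1 fires, +4 burnt (F count now 1)
Step 4: +1 fires, +1 burnt (F count now 1)
Step 5: +0 fires, +1 burnt (F count now 0)
Fire out after step 5
Initially T: 16, now '.': 23
Total burnt (originally-T cells now '.'): 14

Answer: 14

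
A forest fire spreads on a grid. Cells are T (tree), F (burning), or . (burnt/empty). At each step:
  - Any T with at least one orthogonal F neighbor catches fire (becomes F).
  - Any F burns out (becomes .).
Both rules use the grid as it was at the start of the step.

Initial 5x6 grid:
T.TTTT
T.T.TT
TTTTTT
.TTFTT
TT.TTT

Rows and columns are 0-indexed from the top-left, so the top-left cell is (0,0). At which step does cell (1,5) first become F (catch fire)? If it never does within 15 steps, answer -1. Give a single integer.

Step 1: cell (1,5)='T' (+4 fires, +1 burnt)
Step 2: cell (1,5)='T' (+5 fires, +4 burnt)
Step 3: cell (1,5)='T' (+6 fires, +5 burnt)
Step 4: cell (1,5)='F' (+5 fires, +6 burnt)
  -> target ignites at step 4
Step 5: cell (1,5)='.' (+3 fires, +5 burnt)
Step 6: cell (1,5)='.' (+1 fires, +3 burnt)
Step 7: cell (1,5)='.' (+0 fires, +1 burnt)
  fire out at step 7

4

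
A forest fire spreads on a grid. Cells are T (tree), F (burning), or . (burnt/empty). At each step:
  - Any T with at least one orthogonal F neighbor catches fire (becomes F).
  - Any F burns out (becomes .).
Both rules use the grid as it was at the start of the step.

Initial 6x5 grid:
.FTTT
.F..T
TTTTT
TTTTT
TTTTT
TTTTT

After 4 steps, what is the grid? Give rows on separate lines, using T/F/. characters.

Step 1: 2 trees catch fire, 2 burn out
  ..FTT
  ....T
  TFTTT
  TTTTT
  TTTTT
  TTTTT
Step 2: 4 trees catch fire, 2 burn out
  ...FT
  ....T
  F.FTT
  TFTTT
  TTTTT
  TTTTT
Step 3: 5 trees catch fire, 4 burn out
  ....F
  ....T
  ...FT
  F.FTT
  TFTTT
  TTTTT
Step 4: 6 trees catch fire, 5 burn out
  .....
  ....F
  ....F
  ...FT
  F.FTT
  TFTTT

.....
....F
....F
...FT
F.FTT
TFTTT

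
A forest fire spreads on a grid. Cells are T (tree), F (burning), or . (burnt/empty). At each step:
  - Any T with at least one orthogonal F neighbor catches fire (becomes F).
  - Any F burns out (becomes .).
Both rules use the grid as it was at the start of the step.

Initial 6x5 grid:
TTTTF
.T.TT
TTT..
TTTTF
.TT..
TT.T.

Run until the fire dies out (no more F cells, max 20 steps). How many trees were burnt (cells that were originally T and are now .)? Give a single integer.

Step 1: +3 fires, +2 burnt (F count now 3)
Step 2: +3 fires, +3 burnt (F count now 3)
Step 3: +4 fires, +3 burnt (F count now 4)
Step 4: +5 fires, +4 burnt (F count now 5)
Step 5: +2 fires, +5 burnt (F count now 2)
Step 6: +1 fires, +2 burnt (F count now 1)
Step 7: +0 fires, +1 burnt (F count now 0)
Fire out after step 7
Initially T: 19, now '.': 29
Total burnt (originally-T cells now '.'): 18

Answer: 18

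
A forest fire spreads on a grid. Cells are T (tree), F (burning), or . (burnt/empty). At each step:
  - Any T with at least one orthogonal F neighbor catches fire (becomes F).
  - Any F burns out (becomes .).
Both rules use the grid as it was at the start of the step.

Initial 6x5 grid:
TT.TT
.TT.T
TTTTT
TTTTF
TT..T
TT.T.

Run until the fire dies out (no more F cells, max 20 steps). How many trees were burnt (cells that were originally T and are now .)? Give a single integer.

Step 1: +3 fires, +1 burnt (F count now 3)
Step 2: +3 fires, +3 burnt (F count now 3)
Step 3: +3 fires, +3 burnt (F count now 3)
Step 4: +5 fires, +3 burnt (F count now 5)
Step 5: +4 fires, +5 burnt (F count now 4)
Step 6: +2 fires, +4 burnt (F count now 2)
Step 7: +1 fires, +2 burnt (F count now 1)
Step 8: +0 fires, +1 burnt (F count now 0)
Fire out after step 8
Initially T: 22, now '.': 29
Total burnt (originally-T cells now '.'): 21

Answer: 21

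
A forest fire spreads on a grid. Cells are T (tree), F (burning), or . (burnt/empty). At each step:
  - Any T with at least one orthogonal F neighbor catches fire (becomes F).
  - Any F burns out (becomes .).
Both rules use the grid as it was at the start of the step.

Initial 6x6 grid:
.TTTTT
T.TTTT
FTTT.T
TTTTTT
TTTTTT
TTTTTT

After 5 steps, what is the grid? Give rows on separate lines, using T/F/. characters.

Step 1: 3 trees catch fire, 1 burn out
  .TTTTT
  F.TTTT
  .FTT.T
  FTTTTT
  TTTTTT
  TTTTTT
Step 2: 3 trees catch fire, 3 burn out
  .TTTTT
  ..TTTT
  ..FT.T
  .FTTTT
  FTTTTT
  TTTTTT
Step 3: 5 trees catch fire, 3 burn out
  .TTTTT
  ..FTTT
  ...F.T
  ..FTTT
  .FTTTT
  FTTTTT
Step 4: 5 trees catch fire, 5 burn out
  .TFTTT
  ...FTT
  .....T
  ...FTT
  ..FTTT
  .FTTTT
Step 5: 6 trees catch fire, 5 burn out
  .F.FTT
  ....FT
  .....T
  ....FT
  ...FTT
  ..FTTT

.F.FTT
....FT
.....T
....FT
...FTT
..FTTT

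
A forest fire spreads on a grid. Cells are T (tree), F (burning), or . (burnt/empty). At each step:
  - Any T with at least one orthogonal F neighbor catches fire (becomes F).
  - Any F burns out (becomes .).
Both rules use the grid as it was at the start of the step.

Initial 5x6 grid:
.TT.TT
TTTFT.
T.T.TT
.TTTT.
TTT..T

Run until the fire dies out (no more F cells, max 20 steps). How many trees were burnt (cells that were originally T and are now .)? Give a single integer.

Step 1: +2 fires, +1 burnt (F count now 2)
Step 2: +5 fires, +2 burnt (F count now 5)
Step 3: +6 fires, +5 burnt (F count now 6)
Step 4: +4 fires, +6 burnt (F count now 4)
Step 5: +1 fires, +4 burnt (F count now 1)
Step 6: +1 fires, +1 burnt (F count now 1)
Step 7: +0 fires, +1 burnt (F count now 0)
Fire out after step 7
Initially T: 20, now '.': 29
Total burnt (originally-T cells now '.'): 19

Answer: 19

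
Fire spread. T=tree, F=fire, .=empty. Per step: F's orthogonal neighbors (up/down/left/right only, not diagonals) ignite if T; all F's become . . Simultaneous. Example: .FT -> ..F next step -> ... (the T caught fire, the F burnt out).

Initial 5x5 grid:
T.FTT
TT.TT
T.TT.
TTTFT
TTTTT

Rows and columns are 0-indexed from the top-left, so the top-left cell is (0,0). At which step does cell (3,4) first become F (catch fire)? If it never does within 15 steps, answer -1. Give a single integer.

Step 1: cell (3,4)='F' (+5 fires, +2 burnt)
  -> target ignites at step 1
Step 2: cell (3,4)='.' (+6 fires, +5 burnt)
Step 3: cell (3,4)='.' (+3 fires, +6 burnt)
Step 4: cell (3,4)='.' (+2 fires, +3 burnt)
Step 5: cell (3,4)='.' (+1 fires, +2 burnt)
Step 6: cell (3,4)='.' (+2 fires, +1 burnt)
Step 7: cell (3,4)='.' (+0 fires, +2 burnt)
  fire out at step 7

1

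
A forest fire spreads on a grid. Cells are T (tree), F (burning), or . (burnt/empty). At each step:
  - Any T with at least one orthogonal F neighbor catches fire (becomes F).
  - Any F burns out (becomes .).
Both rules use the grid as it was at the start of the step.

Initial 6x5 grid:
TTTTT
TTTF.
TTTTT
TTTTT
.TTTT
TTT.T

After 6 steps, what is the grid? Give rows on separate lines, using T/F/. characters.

Step 1: 3 trees catch fire, 1 burn out
  TTTFT
  TTF..
  TTTFT
  TTTTT
  .TTTT
  TTT.T
Step 2: 6 trees catch fire, 3 burn out
  TTF.F
  TF...
  TTF.F
  TTTFT
  .TTTT
  TTT.T
Step 3: 6 trees catch fire, 6 burn out
  TF...
  F....
  TF...
  TTF.F
  .TTFT
  TTT.T
Step 4: 5 trees catch fire, 6 burn out
  F....
  .....
  F....
  TF...
  .TF.F
  TTT.T
Step 5: 4 trees catch fire, 5 burn out
  .....
  .....
  .....
  F....
  .F...
  TTF.F
Step 6: 1 trees catch fire, 4 burn out
  .....
  .....
  .....
  .....
  .....
  TF...

.....
.....
.....
.....
.....
TF...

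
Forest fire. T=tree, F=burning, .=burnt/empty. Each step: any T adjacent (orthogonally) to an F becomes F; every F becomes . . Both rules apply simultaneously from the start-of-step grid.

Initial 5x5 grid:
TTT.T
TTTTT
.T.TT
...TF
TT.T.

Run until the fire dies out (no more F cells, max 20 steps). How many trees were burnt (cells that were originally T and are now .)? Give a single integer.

Step 1: +2 fires, +1 burnt (F count now 2)
Step 2: +3 fires, +2 burnt (F count now 3)
Step 3: +2 fires, +3 burnt (F count now 2)
Step 4: +1 fires, +2 burnt (F count now 1)
Step 5: +2 fires, +1 burnt (F count now 2)
Step 6: +3 fires, +2 burnt (F count now 3)
Step 7: +1 fires, +3 burnt (F count now 1)
Step 8: +0 fires, +1 burnt (F count now 0)
Fire out after step 8
Initially T: 16, now '.': 23
Total burnt (originally-T cells now '.'): 14

Answer: 14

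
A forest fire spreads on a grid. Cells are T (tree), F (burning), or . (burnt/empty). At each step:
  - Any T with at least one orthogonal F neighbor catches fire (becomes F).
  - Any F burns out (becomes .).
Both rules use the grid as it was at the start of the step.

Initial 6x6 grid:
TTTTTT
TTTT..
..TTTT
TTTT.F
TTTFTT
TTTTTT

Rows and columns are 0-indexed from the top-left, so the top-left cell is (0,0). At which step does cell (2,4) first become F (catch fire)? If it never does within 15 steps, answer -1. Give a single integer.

Step 1: cell (2,4)='T' (+6 fires, +2 burnt)
Step 2: cell (2,4)='F' (+7 fires, +6 burnt)
  -> target ignites at step 2
Step 3: cell (2,4)='.' (+5 fires, +7 burnt)
Step 4: cell (2,4)='.' (+4 fires, +5 burnt)
Step 5: cell (2,4)='.' (+3 fires, +4 burnt)
Step 6: cell (2,4)='.' (+3 fires, +3 burnt)
Step 7: cell (2,4)='.' (+1 fires, +3 burnt)
Step 8: cell (2,4)='.' (+0 fires, +1 burnt)
  fire out at step 8

2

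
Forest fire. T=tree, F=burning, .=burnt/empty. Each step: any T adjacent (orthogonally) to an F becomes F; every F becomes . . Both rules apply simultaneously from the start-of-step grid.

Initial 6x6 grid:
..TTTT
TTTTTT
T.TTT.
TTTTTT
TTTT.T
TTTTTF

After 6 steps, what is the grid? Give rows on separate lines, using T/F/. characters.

Step 1: 2 trees catch fire, 1 burn out
  ..TTTT
  TTTTTT
  T.TTT.
  TTTTTT
  TTTT.F
  TTTTF.
Step 2: 2 trees catch fire, 2 burn out
  ..TTTT
  TTTTTT
  T.TTT.
  TTTTTF
  TTTT..
  TTTF..
Step 3: 3 trees catch fire, 2 burn out
  ..TTTT
  TTTTTT
  T.TTT.
  TTTTF.
  TTTF..
  TTF...
Step 4: 4 trees catch fire, 3 burn out
  ..TTTT
  TTTTTT
  T.TTF.
  TTTF..
  TTF...
  TF....
Step 5: 5 trees catch fire, 4 burn out
  ..TTTT
  TTTTFT
  T.TF..
  TTF...
  TF....
  F.....
Step 6: 6 trees catch fire, 5 burn out
  ..TTFT
  TTTF.F
  T.F...
  TF....
  F.....
  ......

..TTFT
TTTF.F
T.F...
TF....
F.....
......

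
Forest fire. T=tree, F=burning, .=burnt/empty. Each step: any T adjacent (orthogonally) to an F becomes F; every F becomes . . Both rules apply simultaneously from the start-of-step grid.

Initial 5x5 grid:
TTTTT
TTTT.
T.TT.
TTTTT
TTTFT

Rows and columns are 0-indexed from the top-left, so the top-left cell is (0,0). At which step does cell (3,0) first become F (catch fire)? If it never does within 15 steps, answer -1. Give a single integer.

Step 1: cell (3,0)='T' (+3 fires, +1 burnt)
Step 2: cell (3,0)='T' (+4 fires, +3 burnt)
Step 3: cell (3,0)='T' (+4 fires, +4 burnt)
Step 4: cell (3,0)='F' (+3 fires, +4 burnt)
  -> target ignites at step 4
Step 5: cell (3,0)='.' (+4 fires, +3 burnt)
Step 6: cell (3,0)='.' (+2 fires, +4 burnt)
Step 7: cell (3,0)='.' (+1 fires, +2 burnt)
Step 8: cell (3,0)='.' (+0 fires, +1 burnt)
  fire out at step 8

4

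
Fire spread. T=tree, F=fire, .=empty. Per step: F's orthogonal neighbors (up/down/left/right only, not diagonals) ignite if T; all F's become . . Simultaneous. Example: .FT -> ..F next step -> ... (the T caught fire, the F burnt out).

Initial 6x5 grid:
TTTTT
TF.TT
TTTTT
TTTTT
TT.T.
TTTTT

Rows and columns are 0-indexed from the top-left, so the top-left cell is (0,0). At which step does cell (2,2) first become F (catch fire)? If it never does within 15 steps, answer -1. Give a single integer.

Step 1: cell (2,2)='T' (+3 fires, +1 burnt)
Step 2: cell (2,2)='F' (+5 fires, +3 burnt)
  -> target ignites at step 2
Step 3: cell (2,2)='.' (+5 fires, +5 burnt)
Step 4: cell (2,2)='.' (+6 fires, +5 burnt)
Step 5: cell (2,2)='.' (+5 fires, +6 burnt)
Step 6: cell (2,2)='.' (+1 fires, +5 burnt)
Step 7: cell (2,2)='.' (+1 fires, +1 burnt)
Step 8: cell (2,2)='.' (+0 fires, +1 burnt)
  fire out at step 8

2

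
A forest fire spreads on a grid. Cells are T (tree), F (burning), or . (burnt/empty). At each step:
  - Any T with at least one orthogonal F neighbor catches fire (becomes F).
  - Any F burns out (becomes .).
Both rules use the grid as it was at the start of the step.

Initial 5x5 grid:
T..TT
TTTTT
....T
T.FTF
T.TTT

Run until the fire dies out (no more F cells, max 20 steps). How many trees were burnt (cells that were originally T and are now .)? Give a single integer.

Step 1: +4 fires, +2 burnt (F count now 4)
Step 2: +2 fires, +4 burnt (F count now 2)
Step 3: +2 fires, +2 burnt (F count now 2)
Step 4: +2 fires, +2 burnt (F count now 2)
Step 5: +1 fires, +2 burnt (F count now 1)
Step 6: +1 fires, +1 burnt (F count now 1)
Step 7: +1 fires, +1 burnt (F count now 1)
Step 8: +0 fires, +1 burnt (F count now 0)
Fire out after step 8
Initially T: 15, now '.': 23
Total burnt (originally-T cells now '.'): 13

Answer: 13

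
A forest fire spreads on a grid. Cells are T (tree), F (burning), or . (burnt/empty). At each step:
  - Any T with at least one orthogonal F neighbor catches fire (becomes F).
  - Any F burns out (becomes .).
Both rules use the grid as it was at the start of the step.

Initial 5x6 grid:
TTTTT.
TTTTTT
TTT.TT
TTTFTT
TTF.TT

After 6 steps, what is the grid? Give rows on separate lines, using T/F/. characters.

Step 1: 3 trees catch fire, 2 burn out
  TTTTT.
  TTTTTT
  TTT.TT
  TTF.FT
  TF..TT
Step 2: 6 trees catch fire, 3 burn out
  TTTTT.
  TTTTTT
  TTF.FT
  TF...F
  F...FT
Step 3: 6 trees catch fire, 6 burn out
  TTTTT.
  TTFTFT
  TF...F
  F.....
  .....F
Step 4: 6 trees catch fire, 6 burn out
  TTFTF.
  TF.F.F
  F.....
  ......
  ......
Step 5: 3 trees catch fire, 6 burn out
  TF.F..
  F.....
  ......
  ......
  ......
Step 6: 1 trees catch fire, 3 burn out
  F.....
  ......
  ......
  ......
  ......

F.....
......
......
......
......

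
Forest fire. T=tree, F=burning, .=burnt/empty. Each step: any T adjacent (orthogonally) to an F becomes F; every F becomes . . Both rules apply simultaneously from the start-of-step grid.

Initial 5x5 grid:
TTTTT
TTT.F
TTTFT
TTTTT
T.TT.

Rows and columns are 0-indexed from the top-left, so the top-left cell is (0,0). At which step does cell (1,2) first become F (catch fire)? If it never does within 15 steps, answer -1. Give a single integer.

Step 1: cell (1,2)='T' (+4 fires, +2 burnt)
Step 2: cell (1,2)='F' (+6 fires, +4 burnt)
  -> target ignites at step 2
Step 3: cell (1,2)='.' (+5 fires, +6 burnt)
Step 4: cell (1,2)='.' (+3 fires, +5 burnt)
Step 5: cell (1,2)='.' (+2 fires, +3 burnt)
Step 6: cell (1,2)='.' (+0 fires, +2 burnt)
  fire out at step 6

2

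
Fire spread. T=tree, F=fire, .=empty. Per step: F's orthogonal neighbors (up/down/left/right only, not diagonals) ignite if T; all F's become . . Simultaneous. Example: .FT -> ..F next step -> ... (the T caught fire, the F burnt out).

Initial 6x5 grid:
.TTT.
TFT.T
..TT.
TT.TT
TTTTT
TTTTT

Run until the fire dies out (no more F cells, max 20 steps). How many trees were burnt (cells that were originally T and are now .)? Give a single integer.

Step 1: +3 fires, +1 burnt (F count now 3)
Step 2: +2 fires, +3 burnt (F count now 2)
Step 3: +2 fires, +2 burnt (F count now 2)
Step 4: +1 fires, +2 burnt (F count now 1)
Step 5: +2 fires, +1 burnt (F count now 2)
Step 6: +3 fires, +2 burnt (F count now 3)
Step 7: +3 fires, +3 burnt (F count now 3)
Step 8: +3 fires, +3 burnt (F count now 3)
Step 9: +2 fires, +3 burnt (F count now 2)
Step 10: +0 fires, +2 burnt (F count now 0)
Fire out after step 10
Initially T: 22, now '.': 29
Total burnt (originally-T cells now '.'): 21

Answer: 21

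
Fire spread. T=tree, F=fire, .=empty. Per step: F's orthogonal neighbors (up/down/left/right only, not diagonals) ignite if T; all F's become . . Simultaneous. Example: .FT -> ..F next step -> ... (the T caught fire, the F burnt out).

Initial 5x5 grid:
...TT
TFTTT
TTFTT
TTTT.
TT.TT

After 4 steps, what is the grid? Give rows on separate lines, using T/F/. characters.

Step 1: 5 trees catch fire, 2 burn out
  ...TT
  F.FTT
  TF.FT
  TTFT.
  TT.TT
Step 2: 5 trees catch fire, 5 burn out
  ...TT
  ...FT
  F...F
  TF.F.
  TT.TT
Step 3: 5 trees catch fire, 5 burn out
  ...FT
  ....F
  .....
  F....
  TF.FT
Step 4: 3 trees catch fire, 5 burn out
  ....F
  .....
  .....
  .....
  F...F

....F
.....
.....
.....
F...F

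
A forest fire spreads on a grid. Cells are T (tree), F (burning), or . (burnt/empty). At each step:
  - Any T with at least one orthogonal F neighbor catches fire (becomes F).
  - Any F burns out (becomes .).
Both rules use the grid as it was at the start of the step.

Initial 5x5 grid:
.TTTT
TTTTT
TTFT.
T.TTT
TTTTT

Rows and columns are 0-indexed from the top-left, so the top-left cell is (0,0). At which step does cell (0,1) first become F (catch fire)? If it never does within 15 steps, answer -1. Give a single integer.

Step 1: cell (0,1)='T' (+4 fires, +1 burnt)
Step 2: cell (0,1)='T' (+6 fires, +4 burnt)
Step 3: cell (0,1)='F' (+8 fires, +6 burnt)
  -> target ignites at step 3
Step 4: cell (0,1)='.' (+3 fires, +8 burnt)
Step 5: cell (0,1)='.' (+0 fires, +3 burnt)
  fire out at step 5

3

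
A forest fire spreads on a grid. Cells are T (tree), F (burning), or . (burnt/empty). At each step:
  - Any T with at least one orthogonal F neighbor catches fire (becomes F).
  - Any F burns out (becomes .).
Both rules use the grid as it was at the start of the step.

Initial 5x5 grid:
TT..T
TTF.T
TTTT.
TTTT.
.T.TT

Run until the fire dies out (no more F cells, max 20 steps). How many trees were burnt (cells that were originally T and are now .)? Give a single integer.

Answer: 15

Derivation:
Step 1: +2 fires, +1 burnt (F count now 2)
Step 2: +5 fires, +2 burnt (F count now 5)
Step 3: +4 fires, +5 burnt (F count now 4)
Step 4: +3 fires, +4 burnt (F count now 3)
Step 5: +1 fires, +3 burnt (F count now 1)
Step 6: +0 fires, +1 burnt (F count now 0)
Fire out after step 6
Initially T: 17, now '.': 23
Total burnt (originally-T cells now '.'): 15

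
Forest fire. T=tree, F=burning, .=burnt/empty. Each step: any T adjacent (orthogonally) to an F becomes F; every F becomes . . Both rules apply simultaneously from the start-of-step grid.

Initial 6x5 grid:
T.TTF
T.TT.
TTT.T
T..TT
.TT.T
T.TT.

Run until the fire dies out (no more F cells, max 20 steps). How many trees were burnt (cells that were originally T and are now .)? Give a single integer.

Answer: 10

Derivation:
Step 1: +1 fires, +1 burnt (F count now 1)
Step 2: +2 fires, +1 burnt (F count now 2)
Step 3: +1 fires, +2 burnt (F count now 1)
Step 4: +1 fires, +1 burnt (F count now 1)
Step 5: +1 fires, +1 burnt (F count now 1)
Step 6: +1 fires, +1 burnt (F count now 1)
Step 7: +2 fires, +1 burnt (F count now 2)
Step 8: +1 fires, +2 burnt (F count now 1)
Step 9: +0 fires, +1 burnt (F count now 0)
Fire out after step 9
Initially T: 19, now '.': 21
Total burnt (originally-T cells now '.'): 10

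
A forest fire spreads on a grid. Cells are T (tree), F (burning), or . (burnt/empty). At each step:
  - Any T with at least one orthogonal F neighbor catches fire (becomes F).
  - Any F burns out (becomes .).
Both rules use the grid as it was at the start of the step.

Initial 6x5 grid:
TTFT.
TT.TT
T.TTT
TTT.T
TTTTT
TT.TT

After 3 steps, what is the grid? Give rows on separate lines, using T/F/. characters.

Step 1: 2 trees catch fire, 1 burn out
  TF.F.
  TT.TT
  T.TTT
  TTT.T
  TTTTT
  TT.TT
Step 2: 3 trees catch fire, 2 burn out
  F....
  TF.FT
  T.TTT
  TTT.T
  TTTTT
  TT.TT
Step 3: 3 trees catch fire, 3 burn out
  .....
  F...F
  T.TFT
  TTT.T
  TTTTT
  TT.TT

.....
F...F
T.TFT
TTT.T
TTTTT
TT.TT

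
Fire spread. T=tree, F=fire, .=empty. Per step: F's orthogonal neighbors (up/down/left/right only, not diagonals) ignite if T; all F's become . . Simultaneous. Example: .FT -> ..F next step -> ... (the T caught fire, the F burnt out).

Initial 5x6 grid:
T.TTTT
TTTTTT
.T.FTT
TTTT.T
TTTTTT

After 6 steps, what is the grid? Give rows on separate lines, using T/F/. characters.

Step 1: 3 trees catch fire, 1 burn out
  T.TTTT
  TTTFTT
  .T..FT
  TTTF.T
  TTTTTT
Step 2: 6 trees catch fire, 3 burn out
  T.TFTT
  TTF.FT
  .T...F
  TTF..T
  TTTFTT
Step 3: 8 trees catch fire, 6 burn out
  T.F.FT
  TF...F
  .T....
  TF...F
  TTF.FT
Step 4: 6 trees catch fire, 8 burn out
  T....F
  F.....
  .F....
  F.....
  TF...F
Step 5: 2 trees catch fire, 6 burn out
  F.....
  ......
  ......
  ......
  F.....
Step 6: 0 trees catch fire, 2 burn out
  ......
  ......
  ......
  ......
  ......

......
......
......
......
......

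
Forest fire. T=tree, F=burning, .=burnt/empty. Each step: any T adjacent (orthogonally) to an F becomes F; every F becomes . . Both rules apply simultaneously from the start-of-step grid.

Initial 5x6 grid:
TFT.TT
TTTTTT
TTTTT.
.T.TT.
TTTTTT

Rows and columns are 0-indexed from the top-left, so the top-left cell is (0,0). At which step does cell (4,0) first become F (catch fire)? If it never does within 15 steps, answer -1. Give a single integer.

Step 1: cell (4,0)='T' (+3 fires, +1 burnt)
Step 2: cell (4,0)='T' (+3 fires, +3 burnt)
Step 3: cell (4,0)='T' (+4 fires, +3 burnt)
Step 4: cell (4,0)='T' (+3 fires, +4 burnt)
Step 5: cell (4,0)='F' (+6 fires, +3 burnt)
  -> target ignites at step 5
Step 6: cell (4,0)='.' (+3 fires, +6 burnt)
Step 7: cell (4,0)='.' (+1 fires, +3 burnt)
Step 8: cell (4,0)='.' (+1 fires, +1 burnt)
Step 9: cell (4,0)='.' (+0 fires, +1 burnt)
  fire out at step 9

5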